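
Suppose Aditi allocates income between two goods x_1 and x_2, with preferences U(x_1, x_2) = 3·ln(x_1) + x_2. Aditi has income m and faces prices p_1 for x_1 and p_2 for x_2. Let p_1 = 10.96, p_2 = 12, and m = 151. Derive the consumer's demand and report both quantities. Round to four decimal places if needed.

Set MRS = p_1/p_2: (3/x_1)/1 = p_1/p_2.
So x_1*(p_1,p_2) = 3·p_2/p_1, independent of income; and x_2* = (m − 3·p_2)/p_2.
At the given prices: x_1* = 3·12/10.96 = 3.2847, and x_2* = 9.5833.

x_1* = 3.2847, x_2* = 9.5833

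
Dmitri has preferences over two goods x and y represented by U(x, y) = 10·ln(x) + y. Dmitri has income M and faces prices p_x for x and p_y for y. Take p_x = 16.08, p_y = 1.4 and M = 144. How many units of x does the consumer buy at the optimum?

x* = 0.8706

MU_x = 10/x, MU_y = 1. Tangency: 10/x = p_x/p_y.
So x*(p_x,p_y) = 10·p_y/p_x, independent of income; and y* = (M − 10·p_y)/p_y.
At the given prices: x* = 10·1.4/16.08 = 0.8706.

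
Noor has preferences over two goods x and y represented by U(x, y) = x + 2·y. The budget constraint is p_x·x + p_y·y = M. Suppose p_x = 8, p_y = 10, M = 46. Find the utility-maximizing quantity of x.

Linear utility — the consumer picks whichever good has higher MU/price: 1/8 = 0.125 vs 2/10 = 0.2.
y gives more utility per dollar, so spend all income on y: y* = M/p_y, x* = 0.
Numerically: x* = 0, y* = 4.6.

x* = 0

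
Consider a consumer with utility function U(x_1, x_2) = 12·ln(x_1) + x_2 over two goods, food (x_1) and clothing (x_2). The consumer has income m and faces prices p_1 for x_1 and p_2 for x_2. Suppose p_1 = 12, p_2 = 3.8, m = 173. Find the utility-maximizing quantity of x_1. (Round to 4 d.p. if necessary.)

x_1* = 3.8

Set MRS = p_1/p_2: (12/x_1)/1 = p_1/p_2.
So x_1*(p_1,p_2) = 12·p_2/p_1, independent of income; and x_2* = (m − 12·p_2)/p_2.
At the given prices: x_1* = 12·3.8/12 = 3.8.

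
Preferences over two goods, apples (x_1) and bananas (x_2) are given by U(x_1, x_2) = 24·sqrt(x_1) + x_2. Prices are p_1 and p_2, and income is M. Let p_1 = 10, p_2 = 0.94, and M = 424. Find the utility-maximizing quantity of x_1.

Set MRS = p_1/p_2: 12·x_1^(−1/2) = p_1/p_2.
Thus x_1* = (12·p_2/p_1)² — independent of M — with the rest of income spent on x_2.
Plugging in: x_1* = (12·0.94/10)² = 1.2724.

x_1* = 1.2724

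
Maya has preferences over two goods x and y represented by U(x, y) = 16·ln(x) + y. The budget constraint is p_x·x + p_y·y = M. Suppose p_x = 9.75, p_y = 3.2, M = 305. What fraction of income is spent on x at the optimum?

MU_x = 16/x, MU_y = 1. Tangency: 16/x = p_x/p_y.
So x*(p_x,p_y) = 16·p_y/p_x, independent of income; and y* = (M − 16·p_y)/p_y.
At the given prices: x* = 16·3.2/9.75 = 5.2513, and y* = 79.3125.
Expenditure on x: 9.75·5.2513 = 51.2; share = 0.1679.

share on x = 0.1679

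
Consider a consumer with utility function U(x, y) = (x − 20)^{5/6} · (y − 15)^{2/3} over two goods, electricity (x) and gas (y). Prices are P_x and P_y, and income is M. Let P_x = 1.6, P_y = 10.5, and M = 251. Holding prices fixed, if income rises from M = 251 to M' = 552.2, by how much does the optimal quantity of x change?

Δx* = 104.5833

Substituting into the budget: x* = 20 + 5/9·(M − 20·P_x − 15·P_y)/P_x, and y* = 15 + 4/9·(…)/P_y.
Discretionary income = 251 − 20·1.6 − 15·10.5 = 61.5; x* = 20 + 5/9·61.5/1.6 = 41.3542.
At M' = 552.2: x* = 145.9375. Change: 145.9375 − 41.3542 = 104.5833.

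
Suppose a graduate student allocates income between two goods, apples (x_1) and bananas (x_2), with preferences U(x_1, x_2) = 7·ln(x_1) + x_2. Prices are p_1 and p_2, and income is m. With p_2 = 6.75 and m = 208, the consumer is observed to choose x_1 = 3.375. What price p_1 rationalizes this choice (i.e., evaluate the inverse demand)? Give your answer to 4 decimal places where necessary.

MU_x_1 = 7/x_1, MU_x_2 = 1. Tangency: 7/x_1 = p_1/p_2.
So x_1*(p_1,p_2) = 7·p_2/p_1, independent of income; and x_2* = (m − 7·p_2)/p_2.
Set x_1* = 3.375 in the demand function and solve for p_1: p_1 = 14.

p_1 = 14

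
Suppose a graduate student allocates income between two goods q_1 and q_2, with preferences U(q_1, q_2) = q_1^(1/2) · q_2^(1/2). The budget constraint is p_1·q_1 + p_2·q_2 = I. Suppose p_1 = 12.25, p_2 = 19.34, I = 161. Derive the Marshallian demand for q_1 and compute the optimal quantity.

q_1* = 6.5714

At p_1=12.25, p_2=19.34, I=161: q_1* = 0.5·161/12.25 = 6.5714.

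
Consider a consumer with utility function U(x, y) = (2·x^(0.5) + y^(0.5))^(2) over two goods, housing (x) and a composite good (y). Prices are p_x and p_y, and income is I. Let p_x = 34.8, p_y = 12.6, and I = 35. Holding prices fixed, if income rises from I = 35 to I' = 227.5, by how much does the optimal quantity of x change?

Δx* = 3.2722

MU_x ∝ 2·x^(-0.5), MU_y ∝ y^(-0.5), so MRS = 2·(y/x)^(0.5) = p_x/p_y.
Hence y/x = ((1/2)·p_x/p_y)^(1/(0.5)), i.e. raised to the 2 power.
Substitute y = (y/x)·x into the budget: x* = I/(p_x + p_y·(y/x)).
Numerically y/x = 1.907029, so x* = 35/(34.8 + 12.6·1.907029) = 0.5949.
At I' = 227.5: x* = 3.8672. Change: 3.8672 − 0.5949 = 3.2722.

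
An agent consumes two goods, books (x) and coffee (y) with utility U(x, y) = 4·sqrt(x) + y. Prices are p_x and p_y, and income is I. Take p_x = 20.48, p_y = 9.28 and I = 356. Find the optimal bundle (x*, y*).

x* = 0.8213, y* = 36.5496

Utility is quasi-linear in y; the FOC for x is 2/√x = p_x/p_y.
Solve: √x = 2·p_y/p_x, so x*(p_x,p_y) = (2·p_y/p_x)², and y* = (I − p_x·x*)/p_y.
Plugging in: x* = (2·9.28/20.48)² = 0.8213, y* = 36.5496.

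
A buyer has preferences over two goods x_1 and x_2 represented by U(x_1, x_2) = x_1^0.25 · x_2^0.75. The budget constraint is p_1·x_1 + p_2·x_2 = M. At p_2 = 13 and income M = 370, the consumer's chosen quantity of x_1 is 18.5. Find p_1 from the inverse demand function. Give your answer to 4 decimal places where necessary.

p_1 = 5

MU_x_1/MU_x_2 = (0.25·x_2)/(0.75·x_1); tangency sets this equal to p_1/p_2.
So 0.25·p_2·x_2 = 0.75·p_1·x_1; combined with the budget, a share 0.25 of income goes to x_1.
Demand: x_1*(p_1,p_2,M) = 0.25·M/p_1 and x_2* = 0.75·M/p_2.
Set x_1* = 18.5 in the demand function and solve for p_1: p_1 = 5.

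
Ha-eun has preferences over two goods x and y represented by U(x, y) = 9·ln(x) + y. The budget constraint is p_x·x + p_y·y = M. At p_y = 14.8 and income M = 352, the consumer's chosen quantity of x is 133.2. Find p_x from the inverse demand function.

p_x = 1

MU_x = 9/x, MU_y = 1. Tangency: 9/x = p_x/p_y.
So x*(p_x,p_y) = 9·p_y/p_x, independent of income; and y* = (M − 9·p_y)/p_y.
Set x* = 133.2 in the demand function and solve for p_x: p_x = 1.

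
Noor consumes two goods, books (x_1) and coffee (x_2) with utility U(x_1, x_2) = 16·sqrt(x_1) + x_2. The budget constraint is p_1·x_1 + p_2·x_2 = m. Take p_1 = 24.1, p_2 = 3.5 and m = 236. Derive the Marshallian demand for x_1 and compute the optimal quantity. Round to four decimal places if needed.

MU_x_1 = 8/√x_1, MU_x_2 = 1. Tangency: 8/√x_1 = p_1/p_2.
Thus x_1* = (8·p_2/p_1)² — independent of m — with the rest of income spent on x_2.
Plugging in: x_1* = (8·3.5/24.1)² = 1.3498.

x_1* = 1.3498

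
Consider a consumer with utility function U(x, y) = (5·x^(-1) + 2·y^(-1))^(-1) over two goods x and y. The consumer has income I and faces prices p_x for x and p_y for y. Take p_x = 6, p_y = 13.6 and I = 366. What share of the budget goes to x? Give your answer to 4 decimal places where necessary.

MU_x ∝ 5·x^(-2), MU_y ∝ 2·y^(-2), so MRS = (5/2)·(y/x)^(2) = p_x/p_y.
Hence y/x = ((2/5)·p_x/p_y)^(1/(2)), i.e. raised to the 0.5 power.
Substitute y = (y/x)·x into the budget: x* = I/(p_x + p_y·(y/x)).
Numerically y/x = 0.420084, so x* = 366/(6 + 13.6·0.420084) = 31.247 and y* = 0.420084·31.247 = 13.1263.
Expenditure on x: 6·31.247 = 187.4817; share = 0.5122.

share on x = 0.5122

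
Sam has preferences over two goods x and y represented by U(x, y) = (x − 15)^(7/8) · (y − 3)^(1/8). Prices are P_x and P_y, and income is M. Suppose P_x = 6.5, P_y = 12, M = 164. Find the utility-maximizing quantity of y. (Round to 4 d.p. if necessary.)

y* = 3.3177

Let x' = x−15, y' = y−3. MRS = 7·y'/x' = P_x/P_y.
After buying the subsistence bundle (15, 3), a share 0.875 of the remaining income goes to x: x* = 15 + 0.875·(M − 15P_x − 3P_y)/P_x.
Discretionary income = 164 − 15·6.5 − 3·12 = 30.5; y* = 3 + 0.125·30.5/12 = 3.3177.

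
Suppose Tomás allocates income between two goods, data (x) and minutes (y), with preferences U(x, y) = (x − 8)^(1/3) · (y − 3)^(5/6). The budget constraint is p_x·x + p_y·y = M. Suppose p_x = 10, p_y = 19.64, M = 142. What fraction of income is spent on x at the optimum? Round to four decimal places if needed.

share on x = 0.5696

Substituting into the budget: x* = 8 + 2/7·(M − 8·p_x − 3·p_y)/p_x, and y* = 3 + 5/7·(…)/p_y.
Discretionary income = 142 − 8·10 − 3·19.64 = 3.08; x* = 8 + 2/7·3.08/10 = 8.088; y* = 3 + 5/7·3.08/19.64 = 3.112.
Expenditure on x: 10·8.088 = 80.88; share = 0.5696.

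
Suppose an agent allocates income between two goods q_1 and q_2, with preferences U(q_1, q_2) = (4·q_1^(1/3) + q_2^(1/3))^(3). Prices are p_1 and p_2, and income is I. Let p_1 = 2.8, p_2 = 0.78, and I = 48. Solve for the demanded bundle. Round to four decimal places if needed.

MRS = MU_q_1/MU_q_2 = 4·(q_2/q_1)^(2/3). Set equal to p_1/p_2.
Solve for the ratio: q_2/q_1 = [(1/4)·p_1/p_2]^(1.5).
With the ratio pinned down, the budget gives q_1* = I/(p_1 + p_2·(q_2/q_1)) and q_2* = (q_2/q_1)·q_1*.
Numerically q_2/q_1 = 0.850169, so q_1* = 48/(2.8 + 0.78·0.850169) = 13.8603 and q_2* = 0.850169·13.8603 = 11.7836.

q_1* = 13.8603, q_2* = 11.7836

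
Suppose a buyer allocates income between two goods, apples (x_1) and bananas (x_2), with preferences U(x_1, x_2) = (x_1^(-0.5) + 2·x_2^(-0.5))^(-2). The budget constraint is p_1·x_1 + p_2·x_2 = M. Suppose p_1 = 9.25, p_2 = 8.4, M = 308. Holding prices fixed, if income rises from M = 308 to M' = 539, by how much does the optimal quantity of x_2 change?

MRS = MU_x_1/MU_x_2 = (1/2)·(x_2/x_1)^(1.5). Set equal to p_1/p_2.
Solve for the ratio: x_2/x_1 = [2·p_1/p_2]^(2/3).
With the ratio pinned down, the budget gives x_1* = M/(p_1 + p_2·(x_2/x_1)) and x_2* = (x_2/x_1)·x_1*.
Numerically x_2/x_1 = 1.692758, so x_1* = 308/(9.25 + 8.4·1.692758) = 13.1236 and x_2* = 1.692758·13.1236 = 22.2151.
At M' = 539: x_2* = 38.8764. Change: 38.8764 − 22.2151 = 16.6613.

Δx_2* = 16.6613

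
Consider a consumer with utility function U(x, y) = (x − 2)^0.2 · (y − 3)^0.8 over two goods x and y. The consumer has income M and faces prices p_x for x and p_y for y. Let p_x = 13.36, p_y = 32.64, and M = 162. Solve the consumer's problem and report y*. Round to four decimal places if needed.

MRS = (1/4)·(y−3)/(x−2). Tangency with p_x/p_y gives y−3 = 4·(p_x/p_y)·(x−2).
After buying the subsistence bundle (2, 3), a share 0.2 of the remaining income goes to x: x* = 2 + 0.2·(M − 2p_x − 3p_y)/p_x.
Discretionary income = 162 − 2·13.36 − 3·32.64 = 37.36; y* = 3 + 0.8·37.36/32.64 = 3.9157.

y* = 3.9157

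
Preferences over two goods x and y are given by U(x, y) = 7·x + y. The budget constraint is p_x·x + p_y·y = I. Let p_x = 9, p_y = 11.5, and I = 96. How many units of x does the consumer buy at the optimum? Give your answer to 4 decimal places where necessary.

x* = 10.6667

Perfect substitutes: compare marginal utility per dollar. 7/p_x vs 1/p_y → 0.7778 vs 0.087.
x gives more utility per dollar, so spend all income on x: x* = I/p_x, y* = 0.
Numerically: x* = 10.6667, y* = 0.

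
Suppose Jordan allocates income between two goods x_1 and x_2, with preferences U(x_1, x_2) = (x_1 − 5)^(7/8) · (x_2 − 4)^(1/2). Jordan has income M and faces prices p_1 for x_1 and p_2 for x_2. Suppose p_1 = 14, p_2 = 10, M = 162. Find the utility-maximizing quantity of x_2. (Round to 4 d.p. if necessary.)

After buying the subsistence bundle (5, 4), a share 7/11 of the remaining income goes to x_1: x_1* = 5 + 7/11·(M − 5p_1 − 4p_2)/p_1.
Discretionary income = 162 − 5·14 − 4·10 = 52; x_2* = 4 + 4/11·52/10 = 5.8909.

x_2* = 5.8909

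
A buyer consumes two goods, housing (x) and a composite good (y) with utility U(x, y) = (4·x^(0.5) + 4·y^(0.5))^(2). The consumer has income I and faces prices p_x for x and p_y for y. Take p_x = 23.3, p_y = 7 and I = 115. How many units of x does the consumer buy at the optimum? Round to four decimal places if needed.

x* = 1.1402

From the CES first-order condition, (y/x)^(0.5) = p_x/p_y.
Solve for the ratio: y/x = [p_x/p_y]^(2).
Substitute y = (y/x)·x into the budget: x* = I/(p_x + p_y·(y/x)).
Numerically y/x = 11.079388, so x* = 115/(23.3 + 7·11.079388) = 1.1402.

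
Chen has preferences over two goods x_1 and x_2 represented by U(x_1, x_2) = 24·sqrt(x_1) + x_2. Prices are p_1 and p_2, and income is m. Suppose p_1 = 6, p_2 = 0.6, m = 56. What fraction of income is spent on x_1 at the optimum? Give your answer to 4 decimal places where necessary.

share on x_1 = 0.1543

Thus x_1* = (12·p_2/p_1)² — independent of m — with the rest of income spent on x_2.
Plugging in: x_1* = (12·0.6/6)² = 1.44, x_2* = 78.9333.
Expenditure on x_1: 6·1.44 = 8.64; share = 0.1543.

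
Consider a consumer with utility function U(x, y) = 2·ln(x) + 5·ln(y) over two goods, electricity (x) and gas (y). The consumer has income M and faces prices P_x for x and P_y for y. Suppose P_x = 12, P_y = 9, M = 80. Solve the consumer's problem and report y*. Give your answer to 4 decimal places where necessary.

y* = 6.3492

Demand: x*(P_x,P_y,M) = 2/7·M/P_x and y* = 5/7·M/P_y.
At P_x=12, P_y=9, M=80: y* = 5/7·80/9 = 6.3492.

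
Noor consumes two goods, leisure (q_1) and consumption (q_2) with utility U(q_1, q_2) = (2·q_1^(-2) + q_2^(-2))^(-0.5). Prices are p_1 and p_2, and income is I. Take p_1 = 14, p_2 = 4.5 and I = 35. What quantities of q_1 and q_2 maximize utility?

Numerically q_2/q_1 = 1.158676, so q_1* = 35/(14 + 4.5·1.158676) = 1.8216 and q_2* = 1.158676·1.8216 = 2.1106.

q_1* = 1.8216, q_2* = 2.1106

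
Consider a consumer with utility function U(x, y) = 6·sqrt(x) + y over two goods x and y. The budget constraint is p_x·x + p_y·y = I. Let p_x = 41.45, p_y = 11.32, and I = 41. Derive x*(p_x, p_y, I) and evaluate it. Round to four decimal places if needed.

x* = 0.6713

Solve: √x = 3·p_y/p_x, so x*(p_x,p_y) = (3·p_y/p_x)², and y* = (I − p_x·x*)/p_y.
Plugging in: x* = (3·11.32/41.45)² = 0.6713.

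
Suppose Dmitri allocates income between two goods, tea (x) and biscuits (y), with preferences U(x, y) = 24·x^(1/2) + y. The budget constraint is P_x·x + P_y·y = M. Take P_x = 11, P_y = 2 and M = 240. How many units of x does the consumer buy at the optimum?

Set MRS = P_x/P_y: 12·x^(−1/2) = P_x/P_y.
Solve: √x = 12·P_y/P_x, so x*(P_x,P_y) = (12·P_y/P_x)², and y* = (M − P_x·x*)/P_y.
Plugging in: x* = (12·2/11)² = 4.7603.

x* = 4.7603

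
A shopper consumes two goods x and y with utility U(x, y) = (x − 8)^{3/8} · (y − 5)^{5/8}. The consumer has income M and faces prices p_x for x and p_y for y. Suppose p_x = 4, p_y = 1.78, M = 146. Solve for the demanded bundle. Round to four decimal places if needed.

MRS = (3/5)·(y−5)/(x−8). Tangency with p_x/p_y gives y−5 = (5/3)·(p_x/p_y)·(x−8).
Substituting into the budget: x* = 8 + 0.375·(M − 8·p_x − 5·p_y)/p_x, and y* = 5 + 0.625·(…)/p_y.
Discretionary income = 146 − 8·4 − 5·1.78 = 105.1; x* = 8 + 0.375·105.1/4 = 17.8531; y* = 5 + 0.625·105.1/1.78 = 41.9031.

x* = 17.8531, y* = 41.9031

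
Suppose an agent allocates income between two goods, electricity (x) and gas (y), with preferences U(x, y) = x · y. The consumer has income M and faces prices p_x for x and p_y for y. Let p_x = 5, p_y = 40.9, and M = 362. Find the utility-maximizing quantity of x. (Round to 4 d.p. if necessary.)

At p_x=5, p_y=40.9, M=362: x* = 0.5·362/5 = 36.2.

x* = 36.2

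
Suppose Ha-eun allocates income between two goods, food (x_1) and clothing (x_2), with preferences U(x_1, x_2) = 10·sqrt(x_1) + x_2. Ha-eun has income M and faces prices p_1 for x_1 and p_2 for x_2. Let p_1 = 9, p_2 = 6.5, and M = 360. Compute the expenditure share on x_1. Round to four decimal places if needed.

share on x_1 = 0.326

Set MRS = p_1/p_2: 5·x_1^(−1/2) = p_1/p_2.
Thus x_1* = (5·p_2/p_1)² — independent of M — with the rest of income spent on x_2.
Plugging in: x_1* = (5·6.5/9)² = 13.0401, x_2* = 37.3291.
Expenditure on x_1: 9·13.0401 = 117.3611; share = 0.326.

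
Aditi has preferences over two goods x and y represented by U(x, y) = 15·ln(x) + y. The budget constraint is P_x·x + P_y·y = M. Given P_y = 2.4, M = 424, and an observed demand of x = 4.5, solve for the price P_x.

Set MRS = P_x/P_y: (15/x)/1 = P_x/P_y.
So x*(P_x,P_y) = 15·P_y/P_x, independent of income; and y* = (M − 15·P_y)/P_y.
Set x* = 4.5 in the demand function and solve for P_x: P_x = 8.

P_x = 8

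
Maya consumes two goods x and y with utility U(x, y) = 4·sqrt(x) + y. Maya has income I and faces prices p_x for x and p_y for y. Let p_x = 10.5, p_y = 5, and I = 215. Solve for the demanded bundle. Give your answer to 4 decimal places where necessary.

x* = 0.907, y* = 41.0952

MU_x = 2/√x, MU_y = 1. Tangency: 2/√x = p_x/p_y.
Thus x* = (2·p_y/p_x)² — independent of I — with the rest of income spent on y.
Plugging in: x* = (2·5/10.5)² = 0.907, y* = 41.0952.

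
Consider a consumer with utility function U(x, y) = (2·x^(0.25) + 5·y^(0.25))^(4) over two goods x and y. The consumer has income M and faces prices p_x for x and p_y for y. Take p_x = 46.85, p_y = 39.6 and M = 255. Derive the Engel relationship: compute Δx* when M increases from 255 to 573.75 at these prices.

From the CES first-order condition, (2/5)·(y/x)^(0.75) = p_x/p_y.
Hence y/x = ((5/2)·p_x/p_y)^(1/(0.75)), i.e. raised to the 4/3 power.
With the ratio pinned down, the budget gives x* = M/(p_x + p_y·(y/x)) and y* = (y/x)·x*.
Numerically y/x = 4.245601, so x* = 255/(46.85 + 39.6·4.245601) = 1.1862.
At M' = 573.75: x* = 2.6689. Change: 2.6689 − 1.1862 = 1.4827.

Δx* = 1.4827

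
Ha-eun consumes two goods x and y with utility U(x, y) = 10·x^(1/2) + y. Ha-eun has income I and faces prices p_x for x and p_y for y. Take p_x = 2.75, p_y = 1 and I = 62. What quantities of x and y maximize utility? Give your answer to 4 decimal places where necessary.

x* = 3.3058, y* = 52.9091

Set MRS = p_x/p_y: 5·x^(−1/2) = p_x/p_y.
Solve: √x = 5·p_y/p_x, so x*(p_x,p_y) = (5·p_y/p_x)², and y* = (I − p_x·x*)/p_y.
Plugging in: x* = (5·1/2.75)² = 3.3058, y* = 52.9091.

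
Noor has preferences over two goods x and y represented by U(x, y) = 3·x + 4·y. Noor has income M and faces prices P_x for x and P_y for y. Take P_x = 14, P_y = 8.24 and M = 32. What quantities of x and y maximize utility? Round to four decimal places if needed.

x* = 0, y* = 3.8835

Linear utility — the consumer picks whichever good has higher MU/price: 3/14 = 0.2143 vs 4/8.24 = 0.4854.
y gives more utility per dollar, so spend all income on y: y* = M/P_y, x* = 0.
Numerically: x* = 0, y* = 3.8835.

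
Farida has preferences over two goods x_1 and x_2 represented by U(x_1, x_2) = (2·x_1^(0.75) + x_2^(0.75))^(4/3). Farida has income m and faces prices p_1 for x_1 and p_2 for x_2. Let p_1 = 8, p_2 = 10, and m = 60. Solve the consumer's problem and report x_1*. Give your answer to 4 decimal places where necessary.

x_1* = 7.2674

MRS = MU_x_1/MU_x_2 = 2·(x_2/x_1)^(0.25). Set equal to p_1/p_2.
Solve for the ratio: x_2/x_1 = [(1/2)·p_1/p_2]^(4).
With the ratio pinned down, the budget gives x_1* = m/(p_1 + p_2·(x_2/x_1)) and x_2* = (x_2/x_1)·x_1*.
Numerically x_2/x_1 = 0.0256, so x_1* = 60/(8 + 10·0.0256) = 7.2674.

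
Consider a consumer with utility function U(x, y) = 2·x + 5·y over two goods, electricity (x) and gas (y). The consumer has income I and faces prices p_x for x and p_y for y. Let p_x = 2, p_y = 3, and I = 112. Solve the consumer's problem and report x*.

x* = 0

Linear utility — the consumer picks whichever good has higher MU/price: 2/2 = 1 vs 5/3 = 1.6667.
y gives more utility per dollar, so spend all income on y: y* = I/p_y, x* = 0.
Numerically: x* = 0, y* = 37.3333.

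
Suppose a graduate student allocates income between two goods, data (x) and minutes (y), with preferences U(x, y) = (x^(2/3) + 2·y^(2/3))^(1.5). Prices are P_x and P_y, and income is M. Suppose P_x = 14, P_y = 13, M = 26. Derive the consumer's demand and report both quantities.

Numerically y/x = 9.991807, so x* = 26/(14 + 13·9.991807) = 0.1807 and y* = 9.991807·0.1807 = 1.8054.

x* = 0.1807, y* = 1.8054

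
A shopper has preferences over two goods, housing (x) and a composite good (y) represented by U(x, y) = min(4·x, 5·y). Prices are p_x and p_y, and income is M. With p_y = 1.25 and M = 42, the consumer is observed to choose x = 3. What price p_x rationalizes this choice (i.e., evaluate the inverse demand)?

p_x = 13

With perfect complements, no substitution: consume in ratio x:y = 5:4.
Budget: p_x·x + p_y·(4/5)·x = M, so (5·p_x + 4·p_y)·x = 5·M.
Demand: x*(p_x,p_y,M) = 5·M/(5·p_x + 4·p_y), y* = 4·M/(5·p_x + 4·p_y).
Set x* = 3 in the demand function and solve for p_x: p_x = 13.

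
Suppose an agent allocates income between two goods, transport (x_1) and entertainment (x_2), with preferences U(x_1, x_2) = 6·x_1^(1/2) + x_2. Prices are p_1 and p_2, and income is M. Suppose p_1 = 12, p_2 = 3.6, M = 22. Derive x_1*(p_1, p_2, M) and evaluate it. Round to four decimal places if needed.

x_1* = 0.81

MU_x_1 = 3/√x_1, MU_x_2 = 1. Tangency: 3/√x_1 = p_1/p_2.
Solve: √x_1 = 3·p_2/p_1, so x_1*(p_1,p_2) = (3·p_2/p_1)², and x_2* = (M − p_1·x_1*)/p_2.
Plugging in: x_1* = (3·3.6/12)² = 0.81.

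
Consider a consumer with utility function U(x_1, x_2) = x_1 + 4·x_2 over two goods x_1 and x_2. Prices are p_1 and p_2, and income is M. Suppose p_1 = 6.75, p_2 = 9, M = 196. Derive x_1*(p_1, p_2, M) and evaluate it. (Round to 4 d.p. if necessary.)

x_1* = 0

Linear utility — the consumer picks whichever good has higher MU/price: 1/6.75 = 0.1481 vs 4/9 = 0.4444.
x_2 gives more utility per dollar, so spend all income on x_2: x_2* = M/p_2, x_1* = 0.
Numerically: x_1* = 0, x_2* = 21.7778.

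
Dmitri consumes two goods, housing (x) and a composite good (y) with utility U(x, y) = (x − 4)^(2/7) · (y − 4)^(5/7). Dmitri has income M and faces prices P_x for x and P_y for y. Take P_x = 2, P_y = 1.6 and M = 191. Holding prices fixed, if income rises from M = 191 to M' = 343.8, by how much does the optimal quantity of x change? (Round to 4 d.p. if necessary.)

MRS = (2/5)·(y−4)/(x−4). Tangency with P_x/P_y gives y−4 = (5/2)·(P_x/P_y)·(x−4).
Substituting into the budget: x* = 4 + 2/7·(M − 4·P_x − 4·P_y)/P_x, and y* = 4 + 5/7·(…)/P_y.
Discretionary income = 191 − 4·2 − 4·1.6 = 176.6; x* = 4 + 2/7·176.6/2 = 29.2286.
At M' = 343.8: x* = 51.0571. Change: 51.0571 − 29.2286 = 21.8286.

Δx* = 21.8286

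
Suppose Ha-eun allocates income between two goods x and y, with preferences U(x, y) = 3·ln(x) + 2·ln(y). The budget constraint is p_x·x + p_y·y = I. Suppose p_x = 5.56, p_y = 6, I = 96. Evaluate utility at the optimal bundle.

MU_x/MU_y = (3·y)/(2·x); tangency sets this equal to p_x/p_y.
Rearranging, p_y·y = (2/3)·p_x·x. Substituting into the budget gives p_x·x·(1 + (2/3)) = I.
Demand: x*(p_x,p_y,I) = 0.6·I/p_x and y* = 0.4·I/p_y.
At p_x=5.56, p_y=6, I=96: x* = 0.6·96/5.56 = 10.3597, y* = 6.4.
Utility at the optimum: U(10.3597, 6.4) = 10.7264.

V = 10.7264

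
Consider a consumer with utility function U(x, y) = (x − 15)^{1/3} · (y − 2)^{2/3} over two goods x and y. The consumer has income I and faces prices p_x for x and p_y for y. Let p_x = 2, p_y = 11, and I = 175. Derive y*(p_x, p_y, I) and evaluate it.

Substituting into the budget: x* = 15 + 1/3·(I − 15·p_x − 2·p_y)/p_x, and y* = 2 + 2/3·(…)/p_y.
Discretionary income = 175 − 15·2 − 2·11 = 123; y* = 2 + 2/3·123/11 = 9.4545.

y* = 9.4545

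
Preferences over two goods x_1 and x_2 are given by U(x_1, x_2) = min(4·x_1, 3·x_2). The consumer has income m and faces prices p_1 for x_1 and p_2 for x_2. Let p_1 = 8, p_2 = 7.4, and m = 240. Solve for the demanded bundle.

x_1* = 13.4328, x_2* = 17.9104

Demand: x_1*(p_1,p_2,m) = 3·m/(3·p_1 + 4·p_2), x_2* = 4·m/(3·p_1 + 4·p_2).
Here 3·8 + 4·7.4 = 53.6, giving x_1* = 13.4328 and x_2* = 17.9104.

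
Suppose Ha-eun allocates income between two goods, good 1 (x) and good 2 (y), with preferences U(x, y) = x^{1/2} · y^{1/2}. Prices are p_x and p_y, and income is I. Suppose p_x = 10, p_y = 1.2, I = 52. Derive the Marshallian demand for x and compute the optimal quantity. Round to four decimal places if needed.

x* = 2.6

MU_x/MU_y = (0.5·y)/(0.5·x); tangency sets this equal to p_x/p_y.
Rearranging, p_y·y = p_x·x. Substituting into the budget gives p_x·x·(1 + 1) = I.
Demand: x*(p_x,p_y,I) = 0.5·I/p_x and y* = 0.5·I/p_y.
At p_x=10, p_y=1.2, I=52: x* = 0.5·52/10 = 2.6.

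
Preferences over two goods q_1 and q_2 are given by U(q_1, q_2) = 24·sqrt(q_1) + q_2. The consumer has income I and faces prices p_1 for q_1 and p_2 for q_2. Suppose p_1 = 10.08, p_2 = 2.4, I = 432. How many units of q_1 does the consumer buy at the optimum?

Set MRS = p_1/p_2: 12·q_1^(−1/2) = p_1/p_2.
Solve: √q_1 = 12·p_2/p_1, so q_1*(p_1,p_2) = (12·p_2/p_1)², and q_2* = (I − p_1·q_1*)/p_2.
Plugging in: q_1* = (12·2.4/10.08)² = 8.1633.

q_1* = 8.1633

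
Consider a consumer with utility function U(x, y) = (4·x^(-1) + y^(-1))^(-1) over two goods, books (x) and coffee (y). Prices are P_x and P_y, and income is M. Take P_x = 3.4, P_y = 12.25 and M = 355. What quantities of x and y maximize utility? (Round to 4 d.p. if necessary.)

MRS = MU_x/MU_y = 4·(y/x)^(2). Set equal to P_x/P_y.
Solve for the ratio: y/x = [(1/4)·P_x/P_y]^(0.5).
Substitute y = (y/x)·x into the budget: x* = M/(P_x + P_y·(y/x)).
Numerically y/x = 0.263416, so x* = 355/(3.4 + 12.25·0.263416) = 53.57 and y* = 0.263416·53.57 = 14.1112.

x* = 53.57, y* = 14.1112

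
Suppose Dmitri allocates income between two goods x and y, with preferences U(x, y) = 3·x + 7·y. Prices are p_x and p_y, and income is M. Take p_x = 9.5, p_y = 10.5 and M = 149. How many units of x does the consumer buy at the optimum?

x* = 0

Numerically: x* = 0, y* = 14.1905.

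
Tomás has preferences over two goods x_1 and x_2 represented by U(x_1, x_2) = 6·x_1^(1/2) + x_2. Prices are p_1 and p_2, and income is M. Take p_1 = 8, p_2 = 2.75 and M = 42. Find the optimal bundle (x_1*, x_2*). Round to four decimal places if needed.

Set MRS = p_1/p_2: 3·x_1^(−1/2) = p_1/p_2.
Thus x_1* = (3·p_2/p_1)² — independent of M — with the rest of income spent on x_2.
Plugging in: x_1* = (3·2.75/8)² = 1.0635, x_2* = 12.179.

x_1* = 1.0635, x_2* = 12.179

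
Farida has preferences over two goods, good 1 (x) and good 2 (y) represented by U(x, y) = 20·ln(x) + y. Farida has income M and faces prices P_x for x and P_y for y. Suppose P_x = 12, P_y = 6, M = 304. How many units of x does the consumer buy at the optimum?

Set MRS = P_x/P_y: (20/x)/1 = P_x/P_y.
So x*(P_x,P_y) = 20·P_y/P_x, independent of income; and y* = (M − 20·P_y)/P_y.
At the given prices: x* = 20·6/12 = 10.

x* = 10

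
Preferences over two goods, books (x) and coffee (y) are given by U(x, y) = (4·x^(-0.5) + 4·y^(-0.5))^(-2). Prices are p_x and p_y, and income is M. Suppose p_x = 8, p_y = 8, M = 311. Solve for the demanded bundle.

From the CES first-order condition, (y/x)^(1.5) = p_x/p_y.
Solve for the ratio: y/x = [p_x/p_y]^(2/3).
Substitute y = (y/x)·x into the budget: x* = M/(p_x + p_y·(y/x)).
Numerically y/x = 1, so x* = 311/(8 + 8·1) = 19.4375 and y* = 1·19.4375 = 19.4375.

x* = 19.4375, y* = 19.4375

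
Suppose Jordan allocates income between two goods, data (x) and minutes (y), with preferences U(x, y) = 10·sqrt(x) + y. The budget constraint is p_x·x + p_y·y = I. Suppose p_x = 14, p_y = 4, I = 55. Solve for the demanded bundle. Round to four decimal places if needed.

Set MRS = p_x/p_y: 5·x^(−1/2) = p_x/p_y.
Solve: √x = 5·p_y/p_x, so x*(p_x,p_y) = (5·p_y/p_x)², and y* = (I − p_x·x*)/p_y.
Plugging in: x* = (5·4/14)² = 2.0408, y* = 6.6071.

x* = 2.0408, y* = 6.6071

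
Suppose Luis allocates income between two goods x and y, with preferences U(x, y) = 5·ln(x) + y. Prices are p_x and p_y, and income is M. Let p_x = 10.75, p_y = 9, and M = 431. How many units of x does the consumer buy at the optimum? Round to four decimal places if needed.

Set MRS = p_x/p_y: (5/x)/1 = p_x/p_y.
So x*(p_x,p_y) = 5·p_y/p_x, independent of income; and y* = (M − 5·p_y)/p_y.
At the given prices: x* = 5·9/10.75 = 4.186.

x* = 4.186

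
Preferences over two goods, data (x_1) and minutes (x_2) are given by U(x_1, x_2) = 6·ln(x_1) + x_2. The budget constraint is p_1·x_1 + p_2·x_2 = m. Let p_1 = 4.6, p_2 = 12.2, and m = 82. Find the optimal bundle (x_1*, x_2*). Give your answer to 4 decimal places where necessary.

Set MRS = p_1/p_2: (6/x_1)/1 = p_1/p_2.
So x_1*(p_1,p_2) = 6·p_2/p_1, independent of income; and x_2* = (m − 6·p_2)/p_2.
At the given prices: x_1* = 6·12.2/4.6 = 15.913, and x_2* = 0.7213.

x_1* = 15.913, x_2* = 0.7213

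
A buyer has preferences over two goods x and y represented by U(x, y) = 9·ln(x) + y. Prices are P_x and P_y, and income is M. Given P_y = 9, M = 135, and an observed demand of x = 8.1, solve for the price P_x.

P_x = 10

Set MRS = P_x/P_y: (9/x)/1 = P_x/P_y.
So x*(P_x,P_y) = 9·P_y/P_x, independent of income; and y* = (M − 9·P_y)/P_y.
Set x* = 8.1 in the demand function and solve for P_x: P_x = 10.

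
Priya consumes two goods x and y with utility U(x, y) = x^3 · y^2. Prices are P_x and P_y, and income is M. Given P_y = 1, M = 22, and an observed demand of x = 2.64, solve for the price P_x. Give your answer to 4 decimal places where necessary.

P_x = 5

The MRS is (3/2)·y/x. Set MRS = P_x/P_y.
So 3·P_y·y = 2·P_x·x; combined with the budget, a share 0.6 of income goes to x.
Demand: x*(P_x,P_y,M) = 0.6·M/P_x and y* = 0.4·M/P_y.
Set x* = 2.64 in the demand function and solve for P_x: P_x = 5.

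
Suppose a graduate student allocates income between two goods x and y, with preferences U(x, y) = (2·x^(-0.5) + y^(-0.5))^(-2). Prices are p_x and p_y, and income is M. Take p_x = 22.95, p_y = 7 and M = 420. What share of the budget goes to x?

share on x = 0.7022

From the CES first-order condition, 2·(y/x)^(1.5) = p_x/p_y.
Hence y/x = ((1/2)·p_x/p_y)^(1/(1.5)), i.e. raised to the 2/3 power.
With the ratio pinned down, the budget gives x* = M/(p_x + p_y·(y/x)) and y* = (y/x)·x*.
Numerically y/x = 1.390283, so x* = 420/(22.95 + 7·1.390283) = 12.8511 and y* = 1.390283·12.8511 = 17.8667.
Expenditure on x: 22.95·12.8511 = 294.9332; share = 0.7022.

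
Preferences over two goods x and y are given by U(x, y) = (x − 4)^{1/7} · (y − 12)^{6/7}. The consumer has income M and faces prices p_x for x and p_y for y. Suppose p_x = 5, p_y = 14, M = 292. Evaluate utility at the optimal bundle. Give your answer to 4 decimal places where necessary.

V = 5.7105

After buying the subsistence bundle (4, 12), a share 1/7 of the remaining income goes to x: x* = 4 + 1/7·(M − 4p_x − 12p_y)/p_x.
Discretionary income = 292 − 4·5 − 12·14 = 104; x* = 4 + 1/7·104/5 = 6.9714; y* = 12 + 6/7·104/14 = 18.3673.
Utility at the optimum: U(6.9714, 18.3673) = 5.7105.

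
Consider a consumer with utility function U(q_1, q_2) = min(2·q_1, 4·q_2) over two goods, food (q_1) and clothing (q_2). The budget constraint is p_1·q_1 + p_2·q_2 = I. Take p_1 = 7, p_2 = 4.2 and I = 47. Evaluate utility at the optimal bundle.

Demand: q_1*(p_1,p_2,I) = 4·I/(4·p_1 + 2·p_2), q_2* = 2·I/(4·p_1 + 2·p_2).
Here 4·7 + 2·4.2 = 36.4, giving q_1* = 5.1648 and q_2* = 2.5824.
Utility at the optimum: U(5.1648, 2.5824) = 10.3297.

V = 10.3297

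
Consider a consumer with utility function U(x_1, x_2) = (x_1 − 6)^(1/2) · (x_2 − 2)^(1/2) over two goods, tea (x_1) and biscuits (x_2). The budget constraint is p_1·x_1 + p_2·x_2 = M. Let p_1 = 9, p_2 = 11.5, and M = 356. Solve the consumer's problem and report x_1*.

x_1* = 21.5

This is Cobb-Douglas in (x_1−6, x_2−2): tangency gives 0.5·p_2·(x_2−2) = 0.5·p_1·(x_1−6).
Substituting into the budget: x_1* = 6 + 0.5·(M − 6·p_1 − 2·p_2)/p_1, and x_2* = 2 + 0.5·(…)/p_2.
Discretionary income = 356 − 6·9 − 2·11.5 = 279; x_1* = 6 + 0.5·279/9 = 21.5.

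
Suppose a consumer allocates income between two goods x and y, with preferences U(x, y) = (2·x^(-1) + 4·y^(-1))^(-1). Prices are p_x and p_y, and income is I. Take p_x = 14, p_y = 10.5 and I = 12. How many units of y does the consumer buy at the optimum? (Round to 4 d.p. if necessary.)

y* = 0.6292

MU_x ∝ 2·x^(-2), MU_y ∝ 4·y^(-2), so MRS = (1/2)·(y/x)^(2) = p_x/p_y.
Solve for the ratio: y/x = [2·p_x/p_y]^(0.5).
With the ratio pinned down, the budget gives x* = I/(p_x + p_y·(y/x)) and y* = (y/x)·x*.
Numerically y/x = 1.632993, so x* = 12/(14 + 10.5·1.632993) = 0.3853 and y* = 1.632993·0.3853 = 0.6292.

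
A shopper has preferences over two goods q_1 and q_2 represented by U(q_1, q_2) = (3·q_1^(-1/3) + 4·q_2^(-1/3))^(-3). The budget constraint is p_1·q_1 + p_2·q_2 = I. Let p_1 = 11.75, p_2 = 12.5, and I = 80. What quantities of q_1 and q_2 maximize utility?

MU_q_1 ∝ 3·q_1^(-4/3), MU_q_2 ∝ 4·q_2^(-4/3), so MRS = (3/4)·(q_2/q_1)^(4/3) = p_1/p_2.
Solve for the ratio: q_2/q_1 = [(4/3)·p_1/p_2]^(0.75).
With the ratio pinned down, the budget gives q_1* = I/(p_1 + p_2·(q_2/q_1)) and q_2* = (q_2/q_1)·q_1*.
Numerically q_2/q_1 = 1.184541, so q_1* = 80/(11.75 + 12.5·1.184541) = 3.0124 and q_2* = 1.184541·3.0124 = 3.5683.

q_1* = 3.0124, q_2* = 3.5683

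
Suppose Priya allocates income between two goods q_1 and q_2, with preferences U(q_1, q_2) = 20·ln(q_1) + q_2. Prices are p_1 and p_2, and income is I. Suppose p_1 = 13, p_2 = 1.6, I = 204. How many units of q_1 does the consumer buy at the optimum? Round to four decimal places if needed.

Set MRS = p_1/p_2: (20/q_1)/1 = p_1/p_2.
So q_1*(p_1,p_2) = 20·p_2/p_1, independent of income; and q_2* = (I − 20·p_2)/p_2.
At the given prices: q_1* = 20·1.6/13 = 2.4615.

q_1* = 2.4615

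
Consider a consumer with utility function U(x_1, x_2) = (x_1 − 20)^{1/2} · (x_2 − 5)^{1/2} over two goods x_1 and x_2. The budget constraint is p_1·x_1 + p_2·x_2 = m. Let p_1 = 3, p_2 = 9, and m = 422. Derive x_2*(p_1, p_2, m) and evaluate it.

Let x_1' = x_1−20, x_2' = x_2−5. MRS = x_2'/x_1' = p_1/p_2.
After buying the subsistence bundle (20, 5), a share 0.5 of the remaining income goes to x_1: x_1* = 20 + 0.5·(m − 20p_1 − 5p_2)/p_1.
Discretionary income = 422 − 20·3 − 5·9 = 317; x_2* = 5 + 0.5·317/9 = 22.6111.

x_2* = 22.6111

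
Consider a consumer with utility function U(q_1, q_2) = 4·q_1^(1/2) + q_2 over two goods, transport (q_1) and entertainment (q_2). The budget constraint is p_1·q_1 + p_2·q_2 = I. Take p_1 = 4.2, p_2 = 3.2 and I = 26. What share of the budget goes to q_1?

Utility is quasi-linear in q_2; the FOC for q_1 is 2/√q_1 = p_1/p_2.
Thus q_1* = (2·p_2/p_1)² — independent of I — with the rest of income spent on q_2.
Plugging in: q_1* = (2·3.2/4.2)² = 2.322, q_2* = 5.0774.
Expenditure on q_1: 4.2·2.322 = 9.7524; share = 0.3751.

share on q_1 = 0.3751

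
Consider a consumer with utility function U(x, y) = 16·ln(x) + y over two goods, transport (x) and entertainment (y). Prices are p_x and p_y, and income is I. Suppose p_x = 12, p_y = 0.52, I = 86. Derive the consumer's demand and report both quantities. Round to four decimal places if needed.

At the given prices: x* = 16·0.52/12 = 0.6933, and y* = 149.3846.

x* = 0.6933, y* = 149.3846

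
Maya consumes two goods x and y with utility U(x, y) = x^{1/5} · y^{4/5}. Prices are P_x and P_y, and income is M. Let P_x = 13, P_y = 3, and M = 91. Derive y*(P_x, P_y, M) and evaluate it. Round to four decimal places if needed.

y* = 24.2667

MU_x/MU_y = (0.2·y)/(0.8·x); tangency sets this equal to P_x/P_y.
So 0.2·P_y·y = 0.8·P_x·x; combined with the budget, a share 0.2 of income goes to x.
Demand: x*(P_x,P_y,M) = 0.2·M/P_x and y* = 0.8·M/P_y.
At P_x=13, P_y=3, M=91: y* = 0.8·91/3 = 24.2667.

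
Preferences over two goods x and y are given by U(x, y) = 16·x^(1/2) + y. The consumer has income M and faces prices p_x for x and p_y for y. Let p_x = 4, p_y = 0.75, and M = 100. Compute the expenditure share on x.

MU_x = 8/√x, MU_y = 1. Tangency: 8/√x = p_x/p_y.
Solve: √x = 8·p_y/p_x, so x*(p_x,p_y) = (8·p_y/p_x)², and y* = (M − p_x·x*)/p_y.
Plugging in: x* = (8·0.75/4)² = 2.25, y* = 121.3333.
Expenditure on x: 4·2.25 = 9; share = 0.09.

share on x = 0.09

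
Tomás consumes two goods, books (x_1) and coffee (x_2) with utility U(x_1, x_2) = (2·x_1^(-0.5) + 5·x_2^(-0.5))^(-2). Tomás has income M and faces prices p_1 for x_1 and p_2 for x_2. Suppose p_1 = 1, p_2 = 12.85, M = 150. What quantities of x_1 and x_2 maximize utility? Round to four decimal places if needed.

x_1* = 28.2248, x_2* = 9.4767

From the CES first-order condition, (2/5)·(x_2/x_1)^(1.5) = p_1/p_2.
Hence x_2/x_1 = ((5/2)·p_1/p_2)^(1/(1.5)), i.e. raised to the 2/3 power.
Substitute x_2 = (x_2/x_1)·x_1 into the budget: x_1* = M/(p_1 + p_2·(x_2/x_1)).
Numerically x_2/x_1 = 0.335757, so x_1* = 150/(1 + 12.85·0.335757) = 28.2248 and x_2* = 0.335757·28.2248 = 9.4767.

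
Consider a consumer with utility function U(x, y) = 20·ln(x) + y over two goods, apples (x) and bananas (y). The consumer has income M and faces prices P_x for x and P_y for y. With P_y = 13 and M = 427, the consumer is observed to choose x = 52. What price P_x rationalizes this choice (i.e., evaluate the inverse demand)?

P_x = 5

MU_x = 20/x, MU_y = 1. Tangency: 20/x = P_x/P_y.
So x*(P_x,P_y) = 20·P_y/P_x, independent of income; and y* = (M − 20·P_y)/P_y.
Set x* = 52 in the demand function and solve for P_x: P_x = 5.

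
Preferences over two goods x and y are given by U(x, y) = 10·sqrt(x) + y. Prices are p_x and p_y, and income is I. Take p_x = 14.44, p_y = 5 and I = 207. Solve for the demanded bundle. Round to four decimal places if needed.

Utility is quasi-linear in y; the FOC for x is 5/√x = p_x/p_y.
Solve: √x = 5·p_y/p_x, so x*(p_x,p_y) = (5·p_y/p_x)², and y* = (I − p_x·x*)/p_y.
Plugging in: x* = (5·5/14.44)² = 2.9974, y* = 32.7435.

x* = 2.9974, y* = 32.7435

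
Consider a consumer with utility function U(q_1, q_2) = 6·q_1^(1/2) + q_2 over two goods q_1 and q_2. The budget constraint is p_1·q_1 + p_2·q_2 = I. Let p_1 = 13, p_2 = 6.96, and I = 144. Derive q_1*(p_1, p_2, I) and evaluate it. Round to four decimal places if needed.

q_1* = 2.5797

Utility is quasi-linear in q_2; the FOC for q_1 is 3/√q_1 = p_1/p_2.
Thus q_1* = (3·p_2/p_1)² — independent of I — with the rest of income spent on q_2.
Plugging in: q_1* = (3·6.96/13)² = 2.5797.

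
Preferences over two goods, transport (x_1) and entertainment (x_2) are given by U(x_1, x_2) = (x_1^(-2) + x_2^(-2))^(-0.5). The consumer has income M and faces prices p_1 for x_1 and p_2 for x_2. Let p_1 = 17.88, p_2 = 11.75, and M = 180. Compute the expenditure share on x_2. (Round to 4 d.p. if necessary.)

MU_x_1 ∝ x_1^(-3), MU_x_2 ∝ x_2^(-3), so MRS = (x_2/x_1)^(3) = p_1/p_2.
Hence x_2/x_1 = (p_1/p_2)^(1/(3)), i.e. raised to the 1/3 power.
Substitute x_2 = (x_2/x_1)·x_1 into the budget: x_1* = M/(p_1 + p_2·(x_2/x_1)).
Numerically x_2/x_1 = 1.150208, so x_1* = 180/(17.88 + 11.75·1.150208) = 5.7334 and x_2* = 1.150208·5.7334 = 6.5946.
Expenditure on x_2: 11.75·6.5946 = 77.4867; share = 0.4305.

share on x_2 = 0.4305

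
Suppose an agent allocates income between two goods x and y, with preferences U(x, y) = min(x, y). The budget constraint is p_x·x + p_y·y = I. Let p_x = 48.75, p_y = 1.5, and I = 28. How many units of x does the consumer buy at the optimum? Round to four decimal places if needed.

Demand: x*(p_x,p_y,I) = I/(p_x + p_y), y* = I/(p_x + p_y).
Here 48.75 + 1.5 = 50.25, giving x* = 0.5572.

x* = 0.5572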